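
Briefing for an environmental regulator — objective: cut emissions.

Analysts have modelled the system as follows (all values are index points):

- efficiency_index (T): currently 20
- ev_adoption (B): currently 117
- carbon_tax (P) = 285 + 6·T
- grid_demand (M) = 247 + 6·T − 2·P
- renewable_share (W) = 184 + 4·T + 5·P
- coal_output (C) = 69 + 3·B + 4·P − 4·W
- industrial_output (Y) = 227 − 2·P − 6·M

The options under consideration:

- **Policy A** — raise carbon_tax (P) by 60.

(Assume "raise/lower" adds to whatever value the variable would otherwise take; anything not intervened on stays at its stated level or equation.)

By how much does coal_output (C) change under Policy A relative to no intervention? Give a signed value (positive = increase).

-960

Baseline:
  T = 20
  B = 117
  P = 285 + 6·20 = 405
  W = 184 + 4·20 + 5·405 = 2289
  C = 69 + 3·117 + 4·405 − 4·2289 = -7116
Policy A (P + 60):
  T = 20
  B = 117
  P = 285 + 6·20 (+60 from intervention) = 465
  W = 184 + 4·20 + 5·465 = 2589
  C = 69 + 3·117 + 4·465 − 4·2589 = -8076
Change in C: -8076 − (-7116) = -960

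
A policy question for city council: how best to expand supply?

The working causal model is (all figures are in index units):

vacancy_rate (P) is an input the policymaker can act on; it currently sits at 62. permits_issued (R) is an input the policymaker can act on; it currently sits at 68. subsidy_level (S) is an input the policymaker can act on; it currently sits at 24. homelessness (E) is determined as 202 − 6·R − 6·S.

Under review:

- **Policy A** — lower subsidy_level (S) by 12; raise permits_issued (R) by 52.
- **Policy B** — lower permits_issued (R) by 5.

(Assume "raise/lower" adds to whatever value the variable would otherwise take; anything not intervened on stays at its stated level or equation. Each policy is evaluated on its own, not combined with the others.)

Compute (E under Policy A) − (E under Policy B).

-270

Policy A (S − 12, R + 52):
  R = 68 + 52 = 120
  S = 24 − 12 = 12
  E = 202 − 6·120 − 6·12 = -590
Policy B (R − 5):
  R = 68 − 5 = 63
  S = 24
  E = 202 − 6·63 − 6·24 = -320
E: -590 − (-320) = -270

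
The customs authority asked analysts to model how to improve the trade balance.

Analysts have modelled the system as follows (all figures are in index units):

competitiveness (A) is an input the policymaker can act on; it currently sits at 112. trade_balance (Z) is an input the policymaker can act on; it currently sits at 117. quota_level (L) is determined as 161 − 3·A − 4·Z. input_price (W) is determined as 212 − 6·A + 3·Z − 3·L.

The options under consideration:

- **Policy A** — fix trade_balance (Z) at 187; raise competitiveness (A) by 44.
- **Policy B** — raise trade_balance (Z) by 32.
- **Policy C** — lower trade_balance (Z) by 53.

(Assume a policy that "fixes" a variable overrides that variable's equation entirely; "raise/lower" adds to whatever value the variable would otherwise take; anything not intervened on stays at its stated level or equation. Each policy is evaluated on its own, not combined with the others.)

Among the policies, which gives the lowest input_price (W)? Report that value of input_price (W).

Policy A (Z := 187, A + 44):
  A = 112 + 44 = 156
  Z = 187
  L = 161 − 3·156 − 4·187 = -1055
  W = 212 − 6·156 + 3·187 − 3·(-1055) = 3002
Policy B (Z + 32):
  A = 112
  Z = 117 + 32 = 149
  L = 161 − 3·112 − 4·149 = -771
  W = 212 − 6·112 + 3·149 − 3·(-771) = 2300
Policy C (Z − 53):
  A = 112
  Z = 117 − 53 = 64
  L = 161 − 3·112 − 4·64 = -431
  W = 212 − 6·112 + 3·64 − 3·(-431) = 1025
Comparing — Policy A: W=3002, Policy B: W=2300, Policy C: W=1025. Lowest is 1025 (Policy C).

1025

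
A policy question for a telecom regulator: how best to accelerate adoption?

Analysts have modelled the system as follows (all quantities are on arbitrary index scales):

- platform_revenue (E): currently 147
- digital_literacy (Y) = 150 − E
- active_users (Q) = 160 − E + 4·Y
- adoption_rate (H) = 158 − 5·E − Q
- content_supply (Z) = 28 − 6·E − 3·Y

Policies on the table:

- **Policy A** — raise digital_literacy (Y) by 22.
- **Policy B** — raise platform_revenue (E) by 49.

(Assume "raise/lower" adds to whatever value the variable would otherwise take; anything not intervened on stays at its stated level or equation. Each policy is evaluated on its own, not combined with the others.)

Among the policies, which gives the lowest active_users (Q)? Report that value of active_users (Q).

Policy A (Y + 22):
  E = 147
  Y = 150 − 147 (+22 from intervention) = 25
  Q = 160 − 147 + 4·25 = 113
Policy B (E + 49):
  E = 147 + 49 = 196
  Y = 150 − 196 = -46
  Q = 160 − 196 + 4·(-46) = -220
Comparing — Policy A: Q=113, Policy B: Q=-220. Lowest is -220 (Policy B).

-220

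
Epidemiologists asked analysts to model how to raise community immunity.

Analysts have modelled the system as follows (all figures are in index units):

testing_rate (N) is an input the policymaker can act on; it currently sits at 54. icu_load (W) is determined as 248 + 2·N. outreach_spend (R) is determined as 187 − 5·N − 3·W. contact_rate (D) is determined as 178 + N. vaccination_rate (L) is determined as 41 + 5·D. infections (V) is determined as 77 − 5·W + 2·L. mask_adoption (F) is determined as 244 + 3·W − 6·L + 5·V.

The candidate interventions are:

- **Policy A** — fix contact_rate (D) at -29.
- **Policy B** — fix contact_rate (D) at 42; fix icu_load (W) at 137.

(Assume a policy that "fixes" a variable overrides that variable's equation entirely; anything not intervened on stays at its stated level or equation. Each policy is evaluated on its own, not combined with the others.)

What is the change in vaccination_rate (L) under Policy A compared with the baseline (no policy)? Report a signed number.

Baseline:
  N = 54
  D = 178 + 54 = 232
  L = 41 + 5·232 = 1201
Policy A (D := -29):
  N = 54
  D = -29
  L = 41 + 5·(-29) = -104
Change in L: -104 − 1201 = -1305

-1305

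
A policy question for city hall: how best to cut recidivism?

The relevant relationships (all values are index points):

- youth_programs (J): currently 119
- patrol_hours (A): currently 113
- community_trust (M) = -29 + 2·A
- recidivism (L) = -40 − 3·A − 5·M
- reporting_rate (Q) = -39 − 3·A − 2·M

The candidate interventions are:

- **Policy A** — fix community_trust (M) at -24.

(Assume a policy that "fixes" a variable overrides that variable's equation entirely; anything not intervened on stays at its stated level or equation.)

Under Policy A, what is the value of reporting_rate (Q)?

Policy A (M := -24):
  A = 113
  M = -24
  Q = -39 − 3·113 − 2·(-24) = -330

-330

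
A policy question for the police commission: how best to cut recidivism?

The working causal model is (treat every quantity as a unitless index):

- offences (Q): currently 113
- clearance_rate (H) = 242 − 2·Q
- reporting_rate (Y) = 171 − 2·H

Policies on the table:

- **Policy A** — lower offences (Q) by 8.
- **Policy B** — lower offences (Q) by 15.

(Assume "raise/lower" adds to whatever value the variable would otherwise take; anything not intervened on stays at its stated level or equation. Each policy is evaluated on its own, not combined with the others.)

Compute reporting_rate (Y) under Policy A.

Policy A (Q − 8):
  Q = 113 − 8 = 105
  H = 242 − 2·105 = 32
  Y = 171 − 2·32 = 107

107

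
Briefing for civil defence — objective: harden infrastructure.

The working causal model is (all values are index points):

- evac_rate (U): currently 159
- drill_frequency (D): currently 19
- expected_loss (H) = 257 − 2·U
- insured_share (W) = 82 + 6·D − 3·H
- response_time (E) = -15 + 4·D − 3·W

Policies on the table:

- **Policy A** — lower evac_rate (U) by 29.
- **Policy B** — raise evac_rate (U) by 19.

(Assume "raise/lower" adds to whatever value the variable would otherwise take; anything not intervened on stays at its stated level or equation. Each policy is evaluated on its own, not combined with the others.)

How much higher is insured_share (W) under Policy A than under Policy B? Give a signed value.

Policy A (U − 29):
  U = 159 − 29 = 130
  D = 19
  H = 257 − 2·130 = -3
  W = 82 + 6·19 − 3·(-3) = 205
Policy B (U + 19):
  U = 159 + 19 = 178
  D = 19
  H = 257 − 2·178 = -99
  W = 82 + 6·19 − 3·(-99) = 493
W: 205 − 493 = -288

-288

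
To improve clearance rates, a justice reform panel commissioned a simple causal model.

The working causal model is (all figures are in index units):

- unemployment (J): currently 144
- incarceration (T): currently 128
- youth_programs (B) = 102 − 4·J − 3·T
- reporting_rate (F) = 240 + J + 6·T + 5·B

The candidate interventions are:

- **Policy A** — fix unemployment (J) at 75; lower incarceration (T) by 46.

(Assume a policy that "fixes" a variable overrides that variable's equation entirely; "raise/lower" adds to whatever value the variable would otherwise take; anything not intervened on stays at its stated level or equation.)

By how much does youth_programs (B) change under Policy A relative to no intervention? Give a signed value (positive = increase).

Baseline:
  J = 144
  T = 128
  B = 102 − 4·144 − 3·128 = -858
Policy A (J := 75, T − 46):
  J = 75
  T = 128 − 46 = 82
  B = 102 − 4·75 − 3·82 = -444
Change in B: -444 − (-858) = 414

414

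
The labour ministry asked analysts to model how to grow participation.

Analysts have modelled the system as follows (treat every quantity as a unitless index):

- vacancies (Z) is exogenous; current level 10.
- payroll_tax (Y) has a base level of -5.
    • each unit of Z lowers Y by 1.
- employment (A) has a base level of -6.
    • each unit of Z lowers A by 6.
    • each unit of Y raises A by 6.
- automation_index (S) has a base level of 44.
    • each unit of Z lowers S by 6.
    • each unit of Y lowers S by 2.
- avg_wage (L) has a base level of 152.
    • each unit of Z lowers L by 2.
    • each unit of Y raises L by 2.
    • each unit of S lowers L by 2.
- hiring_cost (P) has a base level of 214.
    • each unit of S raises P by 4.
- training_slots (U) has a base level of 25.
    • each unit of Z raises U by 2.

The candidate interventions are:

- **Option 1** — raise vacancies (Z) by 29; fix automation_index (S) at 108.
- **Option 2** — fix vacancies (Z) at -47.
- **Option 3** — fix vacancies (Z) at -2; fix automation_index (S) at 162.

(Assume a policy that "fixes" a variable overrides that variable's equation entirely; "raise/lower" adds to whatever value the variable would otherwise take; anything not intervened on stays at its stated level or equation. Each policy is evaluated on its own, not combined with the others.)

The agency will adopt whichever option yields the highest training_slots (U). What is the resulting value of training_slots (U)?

Option 1 (Z + 29, S := 108):
  Z = 10 + 29 = 39
  U = 25 + 2·39 = 103
Option 2 (Z := -47):
  Z = -47
  U = 25 + 2·(-47) = -69
Option 3 (Z := -2, S := 162):
  Z = -2
  U = 25 + 2·(-2) = 21
Comparing — Option 1: U=103, Option 2: U=-69, Option 3: U=21. Highest is 103 (Option 1).

103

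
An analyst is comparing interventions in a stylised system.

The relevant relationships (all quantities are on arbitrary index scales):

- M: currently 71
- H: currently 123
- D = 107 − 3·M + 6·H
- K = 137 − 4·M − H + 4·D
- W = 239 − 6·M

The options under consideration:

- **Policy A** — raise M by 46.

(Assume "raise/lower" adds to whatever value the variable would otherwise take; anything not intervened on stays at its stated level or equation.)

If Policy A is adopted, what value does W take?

-463

Policy A (M + 46):
  M = 71 + 46 = 117
  W = 239 − 6·117 = -463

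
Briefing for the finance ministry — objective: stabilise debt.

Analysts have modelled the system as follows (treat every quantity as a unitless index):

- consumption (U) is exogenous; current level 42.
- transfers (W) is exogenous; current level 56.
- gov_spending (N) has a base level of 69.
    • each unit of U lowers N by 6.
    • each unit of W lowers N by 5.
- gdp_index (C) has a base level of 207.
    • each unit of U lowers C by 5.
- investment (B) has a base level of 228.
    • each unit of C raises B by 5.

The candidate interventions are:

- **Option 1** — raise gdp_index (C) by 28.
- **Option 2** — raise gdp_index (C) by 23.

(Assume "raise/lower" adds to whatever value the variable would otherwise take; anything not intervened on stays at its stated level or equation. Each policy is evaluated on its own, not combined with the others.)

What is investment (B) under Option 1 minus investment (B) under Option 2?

25

Option 1 (C + 28):
  U = 42
  C = 207 − 5·42 (+28 from intervention) = 25
  B = 228 + 5·25 = 353
Option 2 (C + 23):
  U = 42
  C = 207 − 5·42 (+23 from intervention) = 20
  B = 228 + 5·20 = 328
B: 353 − 328 = 25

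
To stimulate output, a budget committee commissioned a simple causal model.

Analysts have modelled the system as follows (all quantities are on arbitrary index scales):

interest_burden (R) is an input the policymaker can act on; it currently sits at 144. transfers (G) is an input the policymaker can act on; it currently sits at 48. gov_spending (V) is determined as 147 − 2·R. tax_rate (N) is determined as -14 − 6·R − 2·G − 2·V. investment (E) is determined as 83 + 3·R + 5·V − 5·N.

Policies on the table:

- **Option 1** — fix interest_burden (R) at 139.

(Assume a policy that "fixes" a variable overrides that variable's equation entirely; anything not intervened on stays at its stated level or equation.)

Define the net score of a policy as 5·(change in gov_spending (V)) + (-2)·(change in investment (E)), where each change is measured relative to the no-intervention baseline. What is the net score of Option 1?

80

Baseline:
  R = 144
  G = 48
  V = 147 − 2·144 = -141
  N = -14 − 6·144 − 2·48 − 2·(-141) = -692
  E = 83 + 3·144 + 5·(-141) − 5·(-692) = 3270
Option 1 (R := 139):
  R = 139
  G = 48
  V = 147 − 2·139 = -131
  N = -14 − 6·139 − 2·48 − 2·(-131) = -682
  E = 83 + 3·139 + 5·(-131) − 5·(-682) = 3255
ΔV = -131 − (-141) = 10; ΔE = 3255 − 3270 = -15
Score = 5·10 + (-2)·(-15) = 80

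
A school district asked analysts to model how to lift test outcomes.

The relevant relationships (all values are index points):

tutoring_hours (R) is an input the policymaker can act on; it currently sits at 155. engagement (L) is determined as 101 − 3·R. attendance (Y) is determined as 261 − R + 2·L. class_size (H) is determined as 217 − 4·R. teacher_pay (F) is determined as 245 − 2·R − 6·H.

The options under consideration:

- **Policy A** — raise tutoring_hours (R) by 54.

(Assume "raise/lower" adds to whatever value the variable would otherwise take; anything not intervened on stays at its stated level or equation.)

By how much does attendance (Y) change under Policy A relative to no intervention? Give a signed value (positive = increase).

-378

Baseline:
  R = 155
  L = 101 − 3·155 = -364
  Y = 261 − 155 + 2·(-364) = -622
Policy A (R + 54):
  R = 155 + 54 = 209
  L = 101 − 3·209 = -526
  Y = 261 − 209 + 2·(-526) = -1000
Change in Y: -1000 − (-622) = -378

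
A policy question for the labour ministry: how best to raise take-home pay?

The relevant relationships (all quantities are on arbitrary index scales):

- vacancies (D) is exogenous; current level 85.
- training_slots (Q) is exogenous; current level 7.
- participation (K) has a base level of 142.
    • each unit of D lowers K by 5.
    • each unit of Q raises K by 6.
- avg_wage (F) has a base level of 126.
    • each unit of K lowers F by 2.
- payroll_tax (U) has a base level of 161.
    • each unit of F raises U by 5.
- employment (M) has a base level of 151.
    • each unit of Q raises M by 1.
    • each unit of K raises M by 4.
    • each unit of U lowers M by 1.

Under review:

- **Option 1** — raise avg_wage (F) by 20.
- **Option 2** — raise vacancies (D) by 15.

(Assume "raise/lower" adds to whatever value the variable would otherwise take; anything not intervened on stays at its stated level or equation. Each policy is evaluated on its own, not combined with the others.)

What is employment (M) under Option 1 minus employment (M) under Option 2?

950

Option 1 (F + 20):
  D = 85
  Q = 7
  K = 142 − 5·85 + 6·7 = -241
  F = 126 − 2·(-241) (+20 from intervention) = 628
  U = 161 + 5·628 = 3301
  M = 151 + 7 + 4·(-241) − 3301 = -4107
Option 2 (D + 15):
  D = 85 + 15 = 100
  Q = 7
  K = 142 − 5·100 + 6·7 = -316
  F = 126 − 2·(-316) = 758
  U = 161 + 5·758 = 3951
  M = 151 + 7 + 4·(-316) − 3951 = -5057
M: -4107 − (-5057) = 950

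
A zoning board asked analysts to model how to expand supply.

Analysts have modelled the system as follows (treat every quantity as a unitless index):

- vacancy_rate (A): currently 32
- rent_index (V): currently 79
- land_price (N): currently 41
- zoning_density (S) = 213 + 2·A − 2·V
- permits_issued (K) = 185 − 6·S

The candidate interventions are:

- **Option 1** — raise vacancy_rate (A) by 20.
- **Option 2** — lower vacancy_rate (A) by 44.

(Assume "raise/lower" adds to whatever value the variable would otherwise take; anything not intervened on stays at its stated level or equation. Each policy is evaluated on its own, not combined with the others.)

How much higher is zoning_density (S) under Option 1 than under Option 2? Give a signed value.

128

Option 1 (A + 20):
  A = 32 + 20 = 52
  V = 79
  S = 213 + 2·52 − 2·79 = 159
Option 2 (A − 44):
  A = 32 − 44 = -12
  V = 79
  S = 213 + 2·(-12) − 2·79 = 31
S: 159 − 31 = 128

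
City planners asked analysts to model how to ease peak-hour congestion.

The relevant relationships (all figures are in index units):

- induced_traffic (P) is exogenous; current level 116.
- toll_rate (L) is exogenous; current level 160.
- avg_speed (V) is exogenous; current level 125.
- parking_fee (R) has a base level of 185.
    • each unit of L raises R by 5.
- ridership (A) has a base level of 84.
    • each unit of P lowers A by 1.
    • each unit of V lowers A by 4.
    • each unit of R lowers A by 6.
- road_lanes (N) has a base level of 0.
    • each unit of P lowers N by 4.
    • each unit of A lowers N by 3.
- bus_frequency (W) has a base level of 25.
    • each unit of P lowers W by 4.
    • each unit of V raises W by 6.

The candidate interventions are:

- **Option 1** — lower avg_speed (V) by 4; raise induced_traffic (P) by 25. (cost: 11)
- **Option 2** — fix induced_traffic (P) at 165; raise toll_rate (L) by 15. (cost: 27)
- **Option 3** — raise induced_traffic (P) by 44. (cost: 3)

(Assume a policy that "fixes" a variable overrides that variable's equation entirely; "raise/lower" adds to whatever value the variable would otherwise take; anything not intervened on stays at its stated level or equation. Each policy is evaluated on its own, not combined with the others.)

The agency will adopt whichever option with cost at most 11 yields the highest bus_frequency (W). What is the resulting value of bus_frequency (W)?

187

Option 1 (V − 4, P + 25):
  P = 116 + 25 = 141
  V = 125 − 4 = 121
  W = 25 − 4·141 + 6·121 = 187
Option 3 (P + 44):
  P = 116 + 44 = 160
  V = 125
  W = 25 − 4·160 + 6·125 = 135
Comparing — Option 1: W=187, Option 3: W=135. Highest is 187 (Option 1).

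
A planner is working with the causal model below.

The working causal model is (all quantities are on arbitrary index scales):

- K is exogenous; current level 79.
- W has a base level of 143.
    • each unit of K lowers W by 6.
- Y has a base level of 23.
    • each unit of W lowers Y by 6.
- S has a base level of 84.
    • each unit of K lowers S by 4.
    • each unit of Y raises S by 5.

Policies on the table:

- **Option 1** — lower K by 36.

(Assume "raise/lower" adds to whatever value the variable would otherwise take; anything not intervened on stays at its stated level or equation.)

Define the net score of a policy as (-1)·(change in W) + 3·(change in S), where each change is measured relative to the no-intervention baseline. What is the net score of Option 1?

-19224

Baseline:
  K = 79
  W = 143 − 6·79 = -331
  Y = 23 − 6·(-331) = 2009
  S = 84 − 4·79 + 5·2009 = 9813
Option 1 (K − 36):
  K = 79 − 36 = 43
  W = 143 − 6·43 = -115
  Y = 23 − 6·(-115) = 713
  S = 84 − 4·43 + 5·713 = 3477
ΔW = -115 − (-331) = 216; ΔS = 3477 − 9813 = -6336
Score = (-1)·216 + 3·(-6336) = -19224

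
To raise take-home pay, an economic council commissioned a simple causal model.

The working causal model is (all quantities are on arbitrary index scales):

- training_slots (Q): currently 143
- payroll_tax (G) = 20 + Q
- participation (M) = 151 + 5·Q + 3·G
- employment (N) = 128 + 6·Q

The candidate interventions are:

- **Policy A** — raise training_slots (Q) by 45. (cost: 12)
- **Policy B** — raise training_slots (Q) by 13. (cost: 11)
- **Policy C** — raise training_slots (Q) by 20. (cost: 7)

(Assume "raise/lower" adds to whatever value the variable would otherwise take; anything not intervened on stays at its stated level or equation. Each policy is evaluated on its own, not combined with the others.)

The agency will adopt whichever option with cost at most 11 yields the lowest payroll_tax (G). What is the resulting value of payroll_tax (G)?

Policy B (Q + 13):
  Q = 143 + 13 = 156
  G = 20 + 156 = 176
Policy C (Q + 20):
  Q = 143 + 20 = 163
  G = 20 + 163 = 183
Comparing — Policy B: G=176, Policy C: G=183. Lowest is 176 (Policy B).

176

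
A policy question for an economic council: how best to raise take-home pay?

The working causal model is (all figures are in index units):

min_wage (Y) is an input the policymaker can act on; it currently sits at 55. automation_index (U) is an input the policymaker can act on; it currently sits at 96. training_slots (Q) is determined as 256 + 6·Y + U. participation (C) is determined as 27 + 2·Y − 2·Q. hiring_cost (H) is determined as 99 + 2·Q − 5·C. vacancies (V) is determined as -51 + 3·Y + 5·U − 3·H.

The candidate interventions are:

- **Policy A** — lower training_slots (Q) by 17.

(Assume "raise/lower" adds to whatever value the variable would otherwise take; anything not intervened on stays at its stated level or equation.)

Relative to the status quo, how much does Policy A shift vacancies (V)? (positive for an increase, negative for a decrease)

612

Baseline:
  Y = 55
  U = 96
  Q = 256 + 6·55 + 96 = 682
  C = 27 + 2·55 − 2·682 = -1227
  H = 99 + 2·682 − 5·(-1227) = 7598
  V = -51 + 3·55 + 5·96 − 3·7598 = -22200
Policy A (Q − 17):
  Y = 55
  U = 96
  Q = 256 + 6·55 + 96 (−17 from intervention) = 665
  C = 27 + 2·55 − 2·665 = -1193
  H = 99 + 2·665 − 5·(-1193) = 7394
  V = -51 + 3·55 + 5·96 − 3·7394 = -21588
Change in V: -21588 − (-22200) = 612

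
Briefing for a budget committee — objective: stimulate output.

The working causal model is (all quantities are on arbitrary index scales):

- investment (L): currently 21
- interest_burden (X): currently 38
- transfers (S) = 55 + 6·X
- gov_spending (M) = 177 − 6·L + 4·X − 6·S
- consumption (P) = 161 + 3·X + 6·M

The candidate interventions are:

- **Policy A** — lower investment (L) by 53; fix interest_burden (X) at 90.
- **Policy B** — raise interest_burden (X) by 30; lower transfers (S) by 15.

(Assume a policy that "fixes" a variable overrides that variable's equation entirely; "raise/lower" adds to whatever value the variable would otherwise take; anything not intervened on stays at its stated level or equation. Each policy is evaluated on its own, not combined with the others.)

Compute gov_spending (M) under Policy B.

Policy B (X + 30, S − 15):
  L = 21
  X = 38 + 30 = 68
  S = 55 + 6·68 (−15 from intervention) = 448
  M = 177 − 6·21 + 4·68 − 6·448 = -2365

-2365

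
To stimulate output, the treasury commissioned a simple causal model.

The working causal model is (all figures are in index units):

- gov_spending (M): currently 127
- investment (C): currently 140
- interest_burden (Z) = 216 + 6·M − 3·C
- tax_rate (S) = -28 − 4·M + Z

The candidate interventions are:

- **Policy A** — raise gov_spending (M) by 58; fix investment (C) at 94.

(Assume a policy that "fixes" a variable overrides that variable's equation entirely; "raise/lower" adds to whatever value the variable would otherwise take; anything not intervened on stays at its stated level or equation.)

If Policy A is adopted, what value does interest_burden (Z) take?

1044

Policy A (M + 58, C := 94):
  M = 127 + 58 = 185
  C = 94
  Z = 216 + 6·185 − 3·94 = 1044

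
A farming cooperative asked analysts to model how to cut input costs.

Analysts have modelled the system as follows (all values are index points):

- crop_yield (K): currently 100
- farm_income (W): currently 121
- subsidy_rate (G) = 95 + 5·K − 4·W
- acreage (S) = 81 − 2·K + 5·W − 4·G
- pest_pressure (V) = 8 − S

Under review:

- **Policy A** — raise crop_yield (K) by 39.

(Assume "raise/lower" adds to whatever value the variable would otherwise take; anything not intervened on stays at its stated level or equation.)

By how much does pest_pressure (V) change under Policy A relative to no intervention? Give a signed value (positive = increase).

Baseline:
  K = 100
  W = 121
  G = 95 + 5·100 − 4·121 = 111
  S = 81 − 2·100 + 5·121 − 4·111 = 42
  V = 8 − 42 = -34
Policy A (K + 39):
  K = 100 + 39 = 139
  W = 121
  G = 95 + 5·139 − 4·121 = 306
  S = 81 − 2·139 + 5·121 − 4·306 = -816
  V = 8 − (-816) = 824
Change in V: 824 − (-34) = 858

858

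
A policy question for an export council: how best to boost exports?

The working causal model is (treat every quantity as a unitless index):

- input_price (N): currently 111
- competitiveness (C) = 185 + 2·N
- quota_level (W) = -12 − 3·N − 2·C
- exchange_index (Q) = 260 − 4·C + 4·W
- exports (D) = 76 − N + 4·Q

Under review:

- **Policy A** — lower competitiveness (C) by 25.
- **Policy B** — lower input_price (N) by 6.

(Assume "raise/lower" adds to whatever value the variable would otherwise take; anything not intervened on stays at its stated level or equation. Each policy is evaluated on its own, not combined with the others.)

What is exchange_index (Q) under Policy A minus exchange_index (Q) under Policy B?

84

Policy A (C − 25):
  N = 111
  C = 185 + 2·111 (−25 from intervention) = 382
  W = -12 − 3·111 − 2·382 = -1109
  Q = 260 − 4·382 + 4·(-1109) = -5704
Policy B (N − 6):
  N = 111 − 6 = 105
  C = 185 + 2·105 = 395
  W = -12 − 3·105 − 2·395 = -1117
  Q = 260 − 4·395 + 4·(-1117) = -5788
Q: -5704 − (-5788) = 84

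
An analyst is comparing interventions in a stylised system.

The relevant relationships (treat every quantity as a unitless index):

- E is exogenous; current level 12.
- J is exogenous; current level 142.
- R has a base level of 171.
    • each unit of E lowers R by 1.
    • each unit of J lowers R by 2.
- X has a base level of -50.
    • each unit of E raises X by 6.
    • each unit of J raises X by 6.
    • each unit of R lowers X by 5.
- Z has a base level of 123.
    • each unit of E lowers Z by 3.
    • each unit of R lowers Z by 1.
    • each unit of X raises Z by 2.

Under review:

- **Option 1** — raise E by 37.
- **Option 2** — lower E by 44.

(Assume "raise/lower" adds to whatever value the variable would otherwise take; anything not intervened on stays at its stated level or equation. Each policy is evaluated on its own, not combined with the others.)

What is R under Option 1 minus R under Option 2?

-81

Option 1 (E + 37):
  E = 12 + 37 = 49
  J = 142
  R = 171 − 49 − 2·142 = -162
Option 2 (E − 44):
  E = 12 − 44 = -32
  J = 142
  R = 171 − (-32) − 2·142 = -81
R: -162 − (-81) = -81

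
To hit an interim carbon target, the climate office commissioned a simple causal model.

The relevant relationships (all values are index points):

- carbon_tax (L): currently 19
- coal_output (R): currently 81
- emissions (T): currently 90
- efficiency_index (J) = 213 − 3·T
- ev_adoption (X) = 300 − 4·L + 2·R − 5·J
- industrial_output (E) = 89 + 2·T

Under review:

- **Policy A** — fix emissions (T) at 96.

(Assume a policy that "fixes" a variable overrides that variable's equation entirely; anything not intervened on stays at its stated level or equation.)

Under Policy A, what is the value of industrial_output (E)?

Policy A (T := 96):
  T = 96
  E = 89 + 2·96 = 281

281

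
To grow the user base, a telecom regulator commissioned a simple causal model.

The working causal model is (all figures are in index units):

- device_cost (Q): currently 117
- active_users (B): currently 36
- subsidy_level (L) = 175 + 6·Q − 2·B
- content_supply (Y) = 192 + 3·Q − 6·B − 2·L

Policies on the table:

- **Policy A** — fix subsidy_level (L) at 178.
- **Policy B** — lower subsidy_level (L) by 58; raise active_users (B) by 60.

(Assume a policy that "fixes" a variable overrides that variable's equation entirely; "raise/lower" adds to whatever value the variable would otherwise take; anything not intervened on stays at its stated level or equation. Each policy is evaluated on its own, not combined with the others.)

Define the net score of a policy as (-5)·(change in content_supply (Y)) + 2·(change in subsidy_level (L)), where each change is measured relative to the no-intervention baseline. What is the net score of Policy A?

-7524

Baseline:
  Q = 117
  B = 36
  L = 175 + 6·117 − 2·36 = 805
  Y = 192 + 3·117 − 6·36 − 2·805 = -1283
Policy A (L := 178):
  Q = 117
  B = 36
  L = 178
  Y = 192 + 3·117 − 6·36 − 2·178 = -29
ΔY = -29 − (-1283) = 1254; ΔL = 178 − 805 = -627
Score = (-5)·1254 + 2·(-627) = -7524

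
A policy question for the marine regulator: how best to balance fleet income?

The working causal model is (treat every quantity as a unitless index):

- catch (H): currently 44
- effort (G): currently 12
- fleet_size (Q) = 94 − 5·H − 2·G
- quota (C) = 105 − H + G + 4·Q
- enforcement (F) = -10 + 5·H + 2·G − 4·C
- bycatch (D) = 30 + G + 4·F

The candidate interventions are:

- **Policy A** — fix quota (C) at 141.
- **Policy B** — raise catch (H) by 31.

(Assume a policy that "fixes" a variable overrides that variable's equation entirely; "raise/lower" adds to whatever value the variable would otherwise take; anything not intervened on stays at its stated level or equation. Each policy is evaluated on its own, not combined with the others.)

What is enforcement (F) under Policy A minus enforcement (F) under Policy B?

Policy A (C := 141):
  H = 44
  G = 12
  Q = 94 − 5·44 − 2·12 = -150
  C = 141
  F = -10 + 5·44 + 2·12 − 4·141 = -330
Policy B (H + 31):
  H = 44 + 31 = 75
  G = 12
  Q = 94 − 5·75 − 2·12 = -305
  C = 105 − 75 + 12 + 4·(-305) = -1178
  F = -10 + 5·75 + 2·12 − 4·(-1178) = 5101
F: -330 − 5101 = -5431

-5431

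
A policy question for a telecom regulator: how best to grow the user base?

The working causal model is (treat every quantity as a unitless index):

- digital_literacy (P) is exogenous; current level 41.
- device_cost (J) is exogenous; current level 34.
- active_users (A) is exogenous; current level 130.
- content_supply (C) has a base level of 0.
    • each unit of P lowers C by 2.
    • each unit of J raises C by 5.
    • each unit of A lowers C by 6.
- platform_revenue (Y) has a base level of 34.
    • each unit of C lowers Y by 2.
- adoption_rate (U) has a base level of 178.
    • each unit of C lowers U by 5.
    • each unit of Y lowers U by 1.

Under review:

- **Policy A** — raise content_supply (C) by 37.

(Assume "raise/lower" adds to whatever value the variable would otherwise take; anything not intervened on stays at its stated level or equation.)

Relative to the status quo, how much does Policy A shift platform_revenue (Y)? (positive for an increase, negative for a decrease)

-74

Baseline:
  P = 41
  J = 34
  A = 130
  C = 0 − 2·41 + 5·34 − 6·130 = -692
  Y = 34 − 2·(-692) = 1418
Policy A (C + 37):
  P = 41
  J = 34
  A = 130
  C = 0 − 2·41 + 5·34 − 6·130 (+37 from intervention) = -655
  Y = 34 − 2·(-655) = 1344
Change in Y: 1344 − 1418 = -74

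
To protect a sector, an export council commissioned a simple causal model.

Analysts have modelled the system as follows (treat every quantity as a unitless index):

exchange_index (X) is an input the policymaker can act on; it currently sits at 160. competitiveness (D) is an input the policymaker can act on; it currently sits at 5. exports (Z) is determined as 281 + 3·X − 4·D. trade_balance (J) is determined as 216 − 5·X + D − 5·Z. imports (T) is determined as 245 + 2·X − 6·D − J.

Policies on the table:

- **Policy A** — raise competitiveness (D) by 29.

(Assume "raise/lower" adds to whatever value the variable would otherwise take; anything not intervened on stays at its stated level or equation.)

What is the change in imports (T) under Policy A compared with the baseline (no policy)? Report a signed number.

Baseline:
  X = 160
  D = 5
  Z = 281 + 3·160 − 4·5 = 741
  J = 216 − 5·160 + 5 − 5·741 = -4284
  T = 245 + 2·160 − 6·5 − (-4284) = 4819
Policy A (D + 29):
  X = 160
  D = 5 + 29 = 34
  Z = 281 + 3·160 − 4·34 = 625
  J = 216 − 5·160 + 34 − 5·625 = -3675
  T = 245 + 2·160 − 6·34 − (-3675) = 4036
Change in T: 4036 − 4819 = -783

-783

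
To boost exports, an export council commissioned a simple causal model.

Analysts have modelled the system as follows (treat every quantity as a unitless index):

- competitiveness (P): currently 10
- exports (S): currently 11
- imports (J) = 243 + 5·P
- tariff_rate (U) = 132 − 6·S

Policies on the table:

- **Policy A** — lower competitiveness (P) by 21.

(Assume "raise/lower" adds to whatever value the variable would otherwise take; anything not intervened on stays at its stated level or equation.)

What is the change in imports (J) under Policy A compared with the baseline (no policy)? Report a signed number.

Baseline:
  P = 10
  J = 243 + 5·10 = 293
Policy A (P − 21):
  P = 10 − 21 = -11
  J = 243 + 5·(-11) = 188
Change in J: 188 − 293 = -105

-105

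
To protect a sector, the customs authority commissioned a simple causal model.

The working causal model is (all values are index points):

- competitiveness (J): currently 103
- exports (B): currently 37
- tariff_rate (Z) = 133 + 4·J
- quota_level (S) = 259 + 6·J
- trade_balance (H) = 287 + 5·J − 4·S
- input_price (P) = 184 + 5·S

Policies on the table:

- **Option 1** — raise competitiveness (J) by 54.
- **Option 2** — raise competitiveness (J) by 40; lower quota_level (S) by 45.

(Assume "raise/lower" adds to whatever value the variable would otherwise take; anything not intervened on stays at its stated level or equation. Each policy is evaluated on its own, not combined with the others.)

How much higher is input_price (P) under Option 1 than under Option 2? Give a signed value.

Option 1 (J + 54):
  J = 103 + 54 = 157
  S = 259 + 6·157 = 1201
  P = 184 + 5·1201 = 6189
Option 2 (J + 40, S − 45):
  J = 103 + 40 = 143
  S = 259 + 6·143 (−45 from intervention) = 1072
  P = 184 + 5·1072 = 5544
P: 6189 − 5544 = 645

645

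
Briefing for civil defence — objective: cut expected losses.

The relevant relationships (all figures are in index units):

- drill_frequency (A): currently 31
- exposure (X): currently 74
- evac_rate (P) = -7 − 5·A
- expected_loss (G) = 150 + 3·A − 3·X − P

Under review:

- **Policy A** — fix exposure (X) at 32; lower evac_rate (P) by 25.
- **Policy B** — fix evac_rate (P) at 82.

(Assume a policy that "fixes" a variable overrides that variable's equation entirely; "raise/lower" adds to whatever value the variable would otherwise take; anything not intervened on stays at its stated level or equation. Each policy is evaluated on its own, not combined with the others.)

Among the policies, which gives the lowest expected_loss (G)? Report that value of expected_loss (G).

Policy A (X := 32, P − 25):
  A = 31
  X = 32
  P = -7 − 5·31 (−25 from intervention) = -187
  G = 150 + 3·31 − 3·32 − (-187) = 334
Policy B (P := 82):
  A = 31
  X = 74
  P = 82
  G = 150 + 3·31 − 3·74 − 82 = -61
Comparing — Policy A: G=334, Policy B: G=-61. Lowest is -61 (Policy B).

-61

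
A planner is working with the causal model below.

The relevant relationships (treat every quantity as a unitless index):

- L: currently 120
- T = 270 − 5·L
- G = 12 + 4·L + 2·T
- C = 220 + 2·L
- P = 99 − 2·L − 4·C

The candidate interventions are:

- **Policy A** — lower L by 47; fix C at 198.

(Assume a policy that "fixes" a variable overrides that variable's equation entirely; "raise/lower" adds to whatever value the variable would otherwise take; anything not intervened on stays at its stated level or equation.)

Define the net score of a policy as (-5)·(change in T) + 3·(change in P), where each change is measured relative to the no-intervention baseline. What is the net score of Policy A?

2251

Baseline:
  L = 120
  T = 270 − 5·120 = -330
  C = 220 + 2·120 = 460
  P = 99 − 2·120 − 4·460 = -1981
Policy A (L − 47, C := 198):
  L = 120 − 47 = 73
  T = 270 − 5·73 = -95
  C = 198
  P = 99 − 2·73 − 4·198 = -839
ΔT = -95 − (-330) = 235; ΔP = -839 − (-1981) = 1142
Score = (-5)·235 + 3·1142 = 2251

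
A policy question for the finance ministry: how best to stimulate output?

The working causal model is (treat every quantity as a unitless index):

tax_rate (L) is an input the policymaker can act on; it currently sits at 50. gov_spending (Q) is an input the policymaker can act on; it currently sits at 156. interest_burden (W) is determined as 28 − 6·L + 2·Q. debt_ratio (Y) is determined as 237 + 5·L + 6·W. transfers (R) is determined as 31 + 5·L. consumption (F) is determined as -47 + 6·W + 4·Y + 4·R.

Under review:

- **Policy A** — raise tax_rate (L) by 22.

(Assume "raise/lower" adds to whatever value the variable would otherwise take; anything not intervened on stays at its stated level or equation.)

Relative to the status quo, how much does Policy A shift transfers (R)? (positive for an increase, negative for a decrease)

Baseline:
  L = 50
  R = 31 + 5·50 = 281
Policy A (L + 22):
  L = 50 + 22 = 72
  R = 31 + 5·72 = 391
Change in R: 391 − 281 = 110

110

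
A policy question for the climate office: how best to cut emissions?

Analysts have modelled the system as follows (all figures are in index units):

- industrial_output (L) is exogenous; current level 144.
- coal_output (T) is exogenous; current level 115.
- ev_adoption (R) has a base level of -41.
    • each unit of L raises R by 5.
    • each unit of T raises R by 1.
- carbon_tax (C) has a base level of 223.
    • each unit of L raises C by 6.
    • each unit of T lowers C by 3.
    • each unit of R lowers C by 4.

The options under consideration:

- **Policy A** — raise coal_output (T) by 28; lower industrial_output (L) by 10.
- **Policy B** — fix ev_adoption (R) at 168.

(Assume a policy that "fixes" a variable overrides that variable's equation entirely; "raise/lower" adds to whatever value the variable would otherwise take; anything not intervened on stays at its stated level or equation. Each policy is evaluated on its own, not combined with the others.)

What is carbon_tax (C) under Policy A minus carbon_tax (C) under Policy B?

Policy A (T + 28, L − 10):
  L = 144 − 10 = 134
  T = 115 + 28 = 143
  R = -41 + 5·134 + 143 = 772
  C = 223 + 6·134 − 3·143 − 4·772 = -2490
Policy B (R := 168):
  L = 144
  T = 115
  R = 168
  C = 223 + 6·144 − 3·115 − 4·168 = 70
C: -2490 − 70 = -2560

-2560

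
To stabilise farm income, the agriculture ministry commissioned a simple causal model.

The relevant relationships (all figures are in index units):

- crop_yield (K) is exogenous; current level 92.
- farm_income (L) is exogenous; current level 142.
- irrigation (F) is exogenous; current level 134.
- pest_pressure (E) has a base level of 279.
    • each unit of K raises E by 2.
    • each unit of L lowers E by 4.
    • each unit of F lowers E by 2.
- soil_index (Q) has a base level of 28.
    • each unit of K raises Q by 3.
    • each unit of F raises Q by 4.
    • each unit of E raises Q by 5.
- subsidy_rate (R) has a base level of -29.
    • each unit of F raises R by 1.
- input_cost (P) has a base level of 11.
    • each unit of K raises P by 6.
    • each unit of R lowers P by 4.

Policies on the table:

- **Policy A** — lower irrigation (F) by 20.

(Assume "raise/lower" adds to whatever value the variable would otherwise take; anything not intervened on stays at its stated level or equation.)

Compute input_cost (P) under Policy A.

223

Policy A (F − 20):
  K = 92
  F = 134 − 20 = 114
  R = -29 + 114 = 85
  P = 11 + 6·92 − 4·85 = 223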